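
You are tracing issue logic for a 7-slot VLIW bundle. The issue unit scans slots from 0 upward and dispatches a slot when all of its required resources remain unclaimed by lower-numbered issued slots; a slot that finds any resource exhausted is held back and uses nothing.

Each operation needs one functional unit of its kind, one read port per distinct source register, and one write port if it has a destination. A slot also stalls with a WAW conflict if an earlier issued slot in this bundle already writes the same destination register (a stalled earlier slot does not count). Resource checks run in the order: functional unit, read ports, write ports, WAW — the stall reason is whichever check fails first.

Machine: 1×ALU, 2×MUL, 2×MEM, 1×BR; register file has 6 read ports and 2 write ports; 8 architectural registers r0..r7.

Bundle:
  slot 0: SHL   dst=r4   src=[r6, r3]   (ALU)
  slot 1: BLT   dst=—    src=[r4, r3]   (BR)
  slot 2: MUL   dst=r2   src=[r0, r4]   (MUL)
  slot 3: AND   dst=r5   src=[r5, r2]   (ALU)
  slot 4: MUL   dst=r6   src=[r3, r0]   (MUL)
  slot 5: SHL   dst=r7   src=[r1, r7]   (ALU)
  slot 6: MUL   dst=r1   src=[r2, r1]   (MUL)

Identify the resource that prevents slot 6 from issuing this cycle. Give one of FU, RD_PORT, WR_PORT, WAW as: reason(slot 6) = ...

reason(slot 6) = RD_PORT

[0] ALU needs rd=2 wr=1: ok; after: ALU=0 MUL=2 MEM=2 BR=1, R=4, W=1
[1] BR needs rd=2 wr=0: ok; after: ALU=0 MUL=2 MEM=2 BR=0, R=2, W=1
[2] MUL needs rd=2 wr=1: ok; after: ALU=0 MUL=1 MEM=2 BR=0, R=0, W=0
[3] ALU needs rd=2 wr=1: FU; after: ALU=0 MUL=1 MEM=2 BR=0, R=0, W=0
[4] MUL needs rd=2 wr=1: RD_PORT; after: ALU=0 MUL=1 MEM=2 BR=0, R=0, W=0
[5] ALU needs rd=2 wr=1: FU; after: ALU=0 MUL=1 MEM=2 BR=0, R=0, W=0
[6] MUL needs rd=2 wr=1: RD_PORT; after: ALU=0 MUL=1 MEM=2 BR=0, R=0, W=0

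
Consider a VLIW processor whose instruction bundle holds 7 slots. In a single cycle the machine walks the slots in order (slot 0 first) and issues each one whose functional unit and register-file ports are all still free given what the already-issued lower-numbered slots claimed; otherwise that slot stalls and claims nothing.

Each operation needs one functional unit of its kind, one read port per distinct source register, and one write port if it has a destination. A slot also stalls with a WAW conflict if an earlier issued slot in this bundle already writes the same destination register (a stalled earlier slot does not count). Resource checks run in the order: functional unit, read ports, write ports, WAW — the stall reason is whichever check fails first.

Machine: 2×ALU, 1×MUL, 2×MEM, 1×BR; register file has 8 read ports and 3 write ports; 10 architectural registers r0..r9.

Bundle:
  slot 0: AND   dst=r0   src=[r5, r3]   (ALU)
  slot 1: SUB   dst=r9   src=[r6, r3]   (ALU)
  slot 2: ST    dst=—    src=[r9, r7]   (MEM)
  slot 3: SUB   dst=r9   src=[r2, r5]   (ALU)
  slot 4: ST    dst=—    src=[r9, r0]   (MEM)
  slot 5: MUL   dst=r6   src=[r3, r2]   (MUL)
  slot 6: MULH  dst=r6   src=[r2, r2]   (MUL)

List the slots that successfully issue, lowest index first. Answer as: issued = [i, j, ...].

issued = [0, 1, 2, 4]

(0) want 1×ALU +2rd +1wr — yes → AL1|MU1|ME2|BR1|rd6|wr2
(1) want 1×ALU +2rd +1wr — yes → AL0|MU1|ME2|BR1|rd4|wr1
(2) want 1×MEM +2rd +0wr — yes → AL0|MU1|ME1|BR1|rd2|wr1
(3) want 1×ALU +2rd +1wr — FU → AL0|MU1|ME1|BR1|rd2|wr1
(4) want 1×MEM +2rd +0wr — yes → AL0|MU1|ME0|BR1|rd0|wr1
(5) want 1×MUL +2rd +1wr — RD_PORT → AL0|MU1|ME0|BR1|rd0|wr1
(6) want 1×MUL +1rd +1wr — RD_PORT → AL0|MU1|ME0|BR1|rd0|wr1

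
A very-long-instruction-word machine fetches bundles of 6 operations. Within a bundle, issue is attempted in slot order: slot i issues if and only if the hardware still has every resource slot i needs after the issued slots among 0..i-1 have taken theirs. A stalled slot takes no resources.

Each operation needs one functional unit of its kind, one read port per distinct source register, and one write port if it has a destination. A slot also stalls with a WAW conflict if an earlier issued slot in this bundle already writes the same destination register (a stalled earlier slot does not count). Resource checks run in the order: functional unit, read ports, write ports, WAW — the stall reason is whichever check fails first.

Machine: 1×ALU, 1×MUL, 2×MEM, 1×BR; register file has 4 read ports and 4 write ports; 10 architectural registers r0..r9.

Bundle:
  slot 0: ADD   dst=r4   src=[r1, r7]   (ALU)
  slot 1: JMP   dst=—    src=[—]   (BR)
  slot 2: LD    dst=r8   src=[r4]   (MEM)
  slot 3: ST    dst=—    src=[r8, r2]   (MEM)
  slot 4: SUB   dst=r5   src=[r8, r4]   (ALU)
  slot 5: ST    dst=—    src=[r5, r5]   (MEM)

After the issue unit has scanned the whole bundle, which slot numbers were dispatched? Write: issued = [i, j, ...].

issued = [0, 1, 2, 5]

  0. ALU→r4 ⇒ go  {0A/1Mu/2Ld/1B | 2r 3w}
  1. BR ⇒ go  {0A/1Mu/2Ld/0B | 2r 3w}
  2. MEM→r8 ⇒ go  {0A/1Mu/1Ld/0B | 1r 2w}
  3. MEM ⇒ no(RD_PORT)  {0A/1Mu/1Ld/0B | 1r 2w}
  4. ALU→r5 ⇒ no(FU)  {0A/1Mu/1Ld/0B | 1r 2w}
  5. MEM ⇒ go  {0A/1Mu/0Ld/0B | 0r 2w}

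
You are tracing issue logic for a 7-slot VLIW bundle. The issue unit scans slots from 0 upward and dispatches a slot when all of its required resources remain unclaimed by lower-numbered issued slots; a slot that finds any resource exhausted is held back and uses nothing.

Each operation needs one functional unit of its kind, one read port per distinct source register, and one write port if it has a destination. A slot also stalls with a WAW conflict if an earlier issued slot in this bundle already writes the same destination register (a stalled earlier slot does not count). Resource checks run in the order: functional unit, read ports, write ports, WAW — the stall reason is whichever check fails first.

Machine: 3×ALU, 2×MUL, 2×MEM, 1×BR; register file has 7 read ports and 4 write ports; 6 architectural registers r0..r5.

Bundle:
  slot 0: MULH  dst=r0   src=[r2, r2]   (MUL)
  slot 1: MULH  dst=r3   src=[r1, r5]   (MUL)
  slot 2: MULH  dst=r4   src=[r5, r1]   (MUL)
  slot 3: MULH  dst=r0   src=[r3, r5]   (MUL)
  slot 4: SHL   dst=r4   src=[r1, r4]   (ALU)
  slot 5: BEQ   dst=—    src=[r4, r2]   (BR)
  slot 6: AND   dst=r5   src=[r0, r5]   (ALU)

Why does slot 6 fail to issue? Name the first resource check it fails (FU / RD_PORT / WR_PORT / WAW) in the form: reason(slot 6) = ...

[0] MUL needs rd=1 wr=1: ok; after: ALU=3 MUL=1 MEM=2 BR=1, R=6, W=3
[1] MUL needs rd=2 wr=1: ok; after: ALU=3 MUL=0 MEM=2 BR=1, R=4, W=2
[2] MUL needs rd=2 wr=1: FU; after: ALU=3 MUL=0 MEM=2 BR=1, R=4, W=2
[3] MUL needs rd=2 wr=1: FU; after: ALU=3 MUL=0 MEM=2 BR=1, R=4, W=2
[4] ALU needs rd=2 wr=1: ok; after: ALU=2 MUL=0 MEM=2 BR=1, R=2, W=1
[5] BR needs rd=2 wr=0: ok; after: ALU=2 MUL=0 MEM=2 BR=0, R=0, W=1
[6] ALU needs rd=2 wr=1: RD_PORT; after: ALU=2 MUL=0 MEM=2 BR=0, R=0, W=1

reason(slot 6) = RD_PORT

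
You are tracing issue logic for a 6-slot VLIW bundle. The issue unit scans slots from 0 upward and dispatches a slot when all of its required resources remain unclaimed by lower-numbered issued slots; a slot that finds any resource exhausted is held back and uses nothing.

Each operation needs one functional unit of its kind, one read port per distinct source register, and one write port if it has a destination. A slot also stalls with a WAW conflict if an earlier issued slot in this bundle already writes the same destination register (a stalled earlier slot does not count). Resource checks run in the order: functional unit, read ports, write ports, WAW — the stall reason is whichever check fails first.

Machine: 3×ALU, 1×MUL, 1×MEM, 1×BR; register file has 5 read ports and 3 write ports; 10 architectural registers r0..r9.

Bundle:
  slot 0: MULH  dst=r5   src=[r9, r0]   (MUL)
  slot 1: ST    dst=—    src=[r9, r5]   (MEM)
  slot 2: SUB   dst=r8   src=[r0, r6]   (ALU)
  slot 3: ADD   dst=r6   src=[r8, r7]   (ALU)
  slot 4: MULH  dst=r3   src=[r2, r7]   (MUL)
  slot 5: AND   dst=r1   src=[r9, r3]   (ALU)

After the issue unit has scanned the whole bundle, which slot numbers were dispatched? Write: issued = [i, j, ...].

#0 MUL src=r9,r0 dispatched  <A:3 Mu:0 Ld:1 B:1 rd:3 wr:2>
#1 MEM src=r9,r5 dispatched  <A:3 Mu:0 Ld:0 B:1 rd:1 wr:2>
#2 ALU src=r0,r6 held:RD_PORT  <A:3 Mu:0 Ld:0 B:1 rd:1 wr:2>
#3 ALU src=r8,r7 held:RD_PORT  <A:3 Mu:0 Ld:0 B:1 rd:1 wr:2>
#4 MUL src=r2,r7 held:FU  <A:3 Mu:0 Ld:0 B:1 rd:1 wr:2>
#5 ALU src=r9,r3 held:RD_PORT  <A:3 Mu:0 Ld:0 B:1 rd:1 wr:2>

issued = [0, 1]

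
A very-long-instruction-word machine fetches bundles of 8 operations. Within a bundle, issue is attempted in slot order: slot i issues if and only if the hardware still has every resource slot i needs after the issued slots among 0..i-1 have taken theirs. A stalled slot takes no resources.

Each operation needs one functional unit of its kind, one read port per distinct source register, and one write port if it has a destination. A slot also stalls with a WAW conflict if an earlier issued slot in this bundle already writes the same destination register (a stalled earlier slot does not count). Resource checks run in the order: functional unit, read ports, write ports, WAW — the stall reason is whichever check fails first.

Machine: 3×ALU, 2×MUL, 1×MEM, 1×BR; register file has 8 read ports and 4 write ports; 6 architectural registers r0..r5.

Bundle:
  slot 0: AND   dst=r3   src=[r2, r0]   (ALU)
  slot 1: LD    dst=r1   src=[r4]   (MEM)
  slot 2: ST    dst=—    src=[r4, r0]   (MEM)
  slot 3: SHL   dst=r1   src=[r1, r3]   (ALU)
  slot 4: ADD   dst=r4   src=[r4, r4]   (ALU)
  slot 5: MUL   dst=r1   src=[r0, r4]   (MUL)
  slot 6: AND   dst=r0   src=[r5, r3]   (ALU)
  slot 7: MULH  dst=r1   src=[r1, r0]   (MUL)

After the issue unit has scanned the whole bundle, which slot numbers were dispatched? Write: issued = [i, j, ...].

issued = [0, 1, 4, 6]

[0] ALU needs rd=2 wr=1: ok; after: ALU=2 MUL=2 MEM=1 BR=1, R=6, W=3
[1] MEM needs rd=1 wr=1: ok; after: ALU=2 MUL=2 MEM=0 BR=1, R=5, W=2
[2] MEM needs rd=2 wr=0: FU; after: ALU=2 MUL=2 MEM=0 BR=1, R=5, W=2
[3] ALU needs rd=2 wr=1: WAW; after: ALU=2 MUL=2 MEM=0 BR=1, R=5, W=2
[4] ALU needs rd=1 wr=1: ok; after: ALU=1 MUL=2 MEM=0 BR=1, R=4, W=1
[5] MUL needs rd=2 wr=1: WAW; after: ALU=1 MUL=2 MEM=0 BR=1, R=4, W=1
[6] ALU needs rd=2 wr=1: ok; after: ALU=0 MUL=2 MEM=0 BR=1, R=2, W=0
[7] MUL needs rd=2 wr=1: WR_PORT; after: ALU=0 MUL=2 MEM=0 BR=1, R=2, W=0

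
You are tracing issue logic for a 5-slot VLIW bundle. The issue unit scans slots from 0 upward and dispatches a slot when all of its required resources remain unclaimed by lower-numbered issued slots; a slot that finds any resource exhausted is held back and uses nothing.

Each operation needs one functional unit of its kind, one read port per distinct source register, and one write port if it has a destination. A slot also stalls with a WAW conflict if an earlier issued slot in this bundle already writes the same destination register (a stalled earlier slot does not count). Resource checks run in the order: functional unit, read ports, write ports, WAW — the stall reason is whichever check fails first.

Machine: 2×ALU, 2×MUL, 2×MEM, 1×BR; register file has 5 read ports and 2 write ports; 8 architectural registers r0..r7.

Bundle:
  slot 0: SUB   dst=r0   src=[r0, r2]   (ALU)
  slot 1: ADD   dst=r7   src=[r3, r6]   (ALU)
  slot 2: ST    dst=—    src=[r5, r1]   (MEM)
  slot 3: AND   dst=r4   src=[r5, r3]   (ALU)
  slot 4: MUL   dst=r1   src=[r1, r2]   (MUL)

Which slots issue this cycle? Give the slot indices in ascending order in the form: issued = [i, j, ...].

issued = [0, 1]

  0. ALU→r0 ⇒ go  {1A/2Mu/2Ld/1B | 3r 1w}
  1. ALU→r7 ⇒ go  {0A/2Mu/2Ld/1B | 1r 0w}
  2. MEM ⇒ no(RD_PORT)  {0A/2Mu/2Ld/1B | 1r 0w}
  3. ALU→r4 ⇒ no(FU)  {0A/2Mu/2Ld/1B | 1r 0w}
  4. MUL→r1 ⇒ no(RD_PORT)  {0A/2Mu/2Ld/1B | 1r 0w}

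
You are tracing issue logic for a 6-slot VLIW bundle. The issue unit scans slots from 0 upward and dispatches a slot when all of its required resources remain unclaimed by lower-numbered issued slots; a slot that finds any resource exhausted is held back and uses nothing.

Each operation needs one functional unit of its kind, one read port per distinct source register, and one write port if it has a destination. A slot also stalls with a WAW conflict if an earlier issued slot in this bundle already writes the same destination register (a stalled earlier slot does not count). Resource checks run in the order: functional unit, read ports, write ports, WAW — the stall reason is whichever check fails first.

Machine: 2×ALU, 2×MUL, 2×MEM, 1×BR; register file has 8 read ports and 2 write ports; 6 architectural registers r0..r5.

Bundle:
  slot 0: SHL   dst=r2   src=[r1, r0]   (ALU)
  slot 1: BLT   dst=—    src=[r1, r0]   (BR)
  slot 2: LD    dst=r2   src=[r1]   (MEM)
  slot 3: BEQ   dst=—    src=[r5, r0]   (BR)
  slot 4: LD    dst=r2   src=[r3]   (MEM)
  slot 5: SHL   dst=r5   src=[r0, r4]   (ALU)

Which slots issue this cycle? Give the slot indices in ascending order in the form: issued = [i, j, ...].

(0) want 1×ALU +2rd +1wr — yes → AL1|MU2|ME2|BR1|rd6|wr1
(1) want 1×BR +2rd +0wr — yes → AL1|MU2|ME2|BR0|rd4|wr1
(2) want 1×MEM +1rd +1wr — WAW → AL1|MU2|ME2|BR0|rd4|wr1
(3) want 1×BR +2rd +0wr — FU → AL1|MU2|ME2|BR0|rd4|wr1
(4) want 1×MEM +1rd +1wr — WAW → AL1|MU2|ME2|BR0|rd4|wr1
(5) want 1×ALU +2rd +1wr — yes → AL0|MU2|ME2|BR0|rd2|wr0

issued = [0, 1, 5]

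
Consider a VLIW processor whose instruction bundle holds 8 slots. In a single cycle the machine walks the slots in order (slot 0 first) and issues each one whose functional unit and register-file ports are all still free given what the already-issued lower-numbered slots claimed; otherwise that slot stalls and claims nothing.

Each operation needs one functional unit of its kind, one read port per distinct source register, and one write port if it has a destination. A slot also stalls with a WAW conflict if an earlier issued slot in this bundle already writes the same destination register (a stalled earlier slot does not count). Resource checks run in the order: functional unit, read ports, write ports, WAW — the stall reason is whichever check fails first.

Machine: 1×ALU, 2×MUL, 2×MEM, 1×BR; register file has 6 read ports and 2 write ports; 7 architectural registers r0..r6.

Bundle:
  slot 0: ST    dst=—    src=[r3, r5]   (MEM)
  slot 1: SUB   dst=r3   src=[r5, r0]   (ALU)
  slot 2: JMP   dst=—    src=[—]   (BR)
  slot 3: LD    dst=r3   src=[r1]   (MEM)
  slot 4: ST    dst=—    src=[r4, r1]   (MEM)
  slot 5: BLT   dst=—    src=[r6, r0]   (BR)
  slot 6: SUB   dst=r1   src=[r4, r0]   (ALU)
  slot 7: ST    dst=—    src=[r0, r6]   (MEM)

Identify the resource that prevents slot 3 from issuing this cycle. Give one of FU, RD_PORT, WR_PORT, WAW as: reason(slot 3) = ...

(0) want 1×MEM +2rd +0wr — yes → AL1|MU2|ME1|BR1|rd4|wr2
(1) want 1×ALU +2rd +1wr — yes → AL0|MU2|ME1|BR1|rd2|wr1
(2) want 1×BR +0rd +0wr — yes → AL0|MU2|ME1|BR0|rd2|wr1
(3) want 1×MEM +1rd +1wr — WAW → AL0|MU2|ME1|BR0|rd2|wr1
(4) want 1×MEM +2rd +0wr — yes → AL0|MU2|ME0|BR0|rd0|wr1
(5) want 1×BR +2rd +0wr — FU → AL0|MU2|ME0|BR0|rd0|wr1
(6) want 1×ALU +2rd +1wr — FU → AL0|MU2|ME0|BR0|rd0|wr1
(7) want 1×MEM +2rd +0wr — FU → AL0|MU2|ME0|BR0|rd0|wr1

reason(slot 3) = WAW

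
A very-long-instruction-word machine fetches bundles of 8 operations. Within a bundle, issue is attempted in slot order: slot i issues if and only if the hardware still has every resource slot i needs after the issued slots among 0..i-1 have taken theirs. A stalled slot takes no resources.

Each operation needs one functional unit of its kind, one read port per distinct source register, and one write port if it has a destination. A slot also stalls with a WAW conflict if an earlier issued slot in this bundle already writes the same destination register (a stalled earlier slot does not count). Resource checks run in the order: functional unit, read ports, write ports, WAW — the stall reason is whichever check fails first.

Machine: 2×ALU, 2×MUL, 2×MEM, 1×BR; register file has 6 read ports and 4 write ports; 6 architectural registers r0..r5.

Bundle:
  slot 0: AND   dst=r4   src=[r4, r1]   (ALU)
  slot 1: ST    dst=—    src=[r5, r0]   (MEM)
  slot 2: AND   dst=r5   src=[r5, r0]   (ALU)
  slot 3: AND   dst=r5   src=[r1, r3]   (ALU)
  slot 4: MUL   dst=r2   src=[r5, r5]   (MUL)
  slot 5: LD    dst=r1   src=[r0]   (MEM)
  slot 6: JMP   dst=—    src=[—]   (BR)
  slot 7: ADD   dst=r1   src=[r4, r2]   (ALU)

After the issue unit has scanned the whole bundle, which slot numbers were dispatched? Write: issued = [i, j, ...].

  0. ALU→r4 ⇒ go  {1A/2Mu/2Ld/1B | 4r 3w}
  1. MEM ⇒ go  {1A/2Mu/1Ld/1B | 2r 3w}
  2. ALU→r5 ⇒ go  {0A/2Mu/1Ld/1B | 0r 2w}
  3. ALU→r5 ⇒ no(FU)  {0A/2Mu/1Ld/1B | 0r 2w}
  4. MUL→r2 ⇒ no(RD_PORT)  {0A/2Mu/1Ld/1B | 0r 2w}
  5. MEM→r1 ⇒ no(RD_PORT)  {0A/2Mu/1Ld/1B | 0r 2w}
  6. BR ⇒ go  {0A/2Mu/1Ld/0B | 0r 2w}
  7. ALU→r1 ⇒ no(FU)  {0A/2Mu/1Ld/0B | 0r 2w}

issued = [0, 1, 2, 6]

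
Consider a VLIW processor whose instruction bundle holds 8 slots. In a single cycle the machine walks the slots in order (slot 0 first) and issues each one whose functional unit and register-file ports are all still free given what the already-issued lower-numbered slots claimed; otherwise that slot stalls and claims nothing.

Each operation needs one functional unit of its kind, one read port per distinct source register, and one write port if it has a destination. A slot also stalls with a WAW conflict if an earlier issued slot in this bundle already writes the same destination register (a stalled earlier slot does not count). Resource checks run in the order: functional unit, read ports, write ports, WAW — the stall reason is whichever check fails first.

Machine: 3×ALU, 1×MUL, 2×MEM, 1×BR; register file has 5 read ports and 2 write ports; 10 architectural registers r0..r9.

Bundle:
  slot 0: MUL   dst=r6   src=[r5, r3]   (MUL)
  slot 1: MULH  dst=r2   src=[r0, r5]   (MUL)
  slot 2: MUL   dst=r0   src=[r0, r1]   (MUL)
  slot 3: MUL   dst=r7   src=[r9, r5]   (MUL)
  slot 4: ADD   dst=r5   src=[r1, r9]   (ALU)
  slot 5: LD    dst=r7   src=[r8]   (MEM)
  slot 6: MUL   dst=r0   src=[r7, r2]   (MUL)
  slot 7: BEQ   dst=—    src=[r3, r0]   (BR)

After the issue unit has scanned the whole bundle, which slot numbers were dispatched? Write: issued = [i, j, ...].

issued = [0, 4]

slot 0 (MUL): ISSUE — free A3,Mu0,Ld2,B1 rp3 wp1
slot 1 (MUL): stall FU — free A3,Mu0,Ld2,B1 rp3 wp1
slot 2 (MUL): stall FU — free A3,Mu0,Ld2,B1 rp3 wp1
slot 3 (MUL): stall FU — free A3,Mu0,Ld2,B1 rp3 wp1
slot 4 (ALU): ISSUE — free A2,Mu0,Ld2,B1 rp1 wp0
slot 5 (MEM): stall WR_PORT — free A2,Mu0,Ld2,B1 rp1 wp0
slot 6 (MUL): stall FU — free A2,Mu0,Ld2,B1 rp1 wp0
slot 7 (BR): stall RD_PORT — free A2,Mu0,Ld2,B1 rp1 wp0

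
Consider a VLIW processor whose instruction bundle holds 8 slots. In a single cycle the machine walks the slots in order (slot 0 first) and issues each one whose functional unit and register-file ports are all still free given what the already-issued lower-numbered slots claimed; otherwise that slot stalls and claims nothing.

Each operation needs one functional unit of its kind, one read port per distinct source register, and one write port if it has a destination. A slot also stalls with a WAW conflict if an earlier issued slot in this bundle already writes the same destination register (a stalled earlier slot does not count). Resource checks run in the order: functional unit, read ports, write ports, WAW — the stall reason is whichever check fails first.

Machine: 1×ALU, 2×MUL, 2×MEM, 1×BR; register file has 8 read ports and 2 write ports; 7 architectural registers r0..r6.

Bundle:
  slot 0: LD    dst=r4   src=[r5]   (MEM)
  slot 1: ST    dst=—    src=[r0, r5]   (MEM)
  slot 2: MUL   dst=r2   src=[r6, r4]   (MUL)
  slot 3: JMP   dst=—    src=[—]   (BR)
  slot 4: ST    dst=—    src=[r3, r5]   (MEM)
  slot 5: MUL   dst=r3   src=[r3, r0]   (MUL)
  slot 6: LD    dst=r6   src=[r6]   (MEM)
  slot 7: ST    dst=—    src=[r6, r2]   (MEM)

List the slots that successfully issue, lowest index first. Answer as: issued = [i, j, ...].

issued = [0, 1, 2, 3]

(0) want 1×MEM +1rd +1wr — yes → AL1|MU2|ME1|BR1|rd7|wr1
(1) want 1×MEM +2rd +0wr — yes → AL1|MU2|ME0|BR1|rd5|wr1
(2) want 1×MUL +2rd +1wr — yes → AL1|MU1|ME0|BR1|rd3|wr0
(3) want 1×BR +0rd +0wr — yes → AL1|MU1|ME0|BR0|rd3|wr0
(4) want 1×MEM +2rd +0wr — FU → AL1|MU1|ME0|BR0|rd3|wr0
(5) want 1×MUL +2rd +1wr — WR_PORT → AL1|MU1|ME0|BR0|rd3|wr0
(6) want 1×MEM +1rd +1wr — FU → AL1|MU1|ME0|BR0|rd3|wr0
(7) want 1×MEM +2rd +0wr — FU → AL1|MU1|ME0|BR0|rd3|wr0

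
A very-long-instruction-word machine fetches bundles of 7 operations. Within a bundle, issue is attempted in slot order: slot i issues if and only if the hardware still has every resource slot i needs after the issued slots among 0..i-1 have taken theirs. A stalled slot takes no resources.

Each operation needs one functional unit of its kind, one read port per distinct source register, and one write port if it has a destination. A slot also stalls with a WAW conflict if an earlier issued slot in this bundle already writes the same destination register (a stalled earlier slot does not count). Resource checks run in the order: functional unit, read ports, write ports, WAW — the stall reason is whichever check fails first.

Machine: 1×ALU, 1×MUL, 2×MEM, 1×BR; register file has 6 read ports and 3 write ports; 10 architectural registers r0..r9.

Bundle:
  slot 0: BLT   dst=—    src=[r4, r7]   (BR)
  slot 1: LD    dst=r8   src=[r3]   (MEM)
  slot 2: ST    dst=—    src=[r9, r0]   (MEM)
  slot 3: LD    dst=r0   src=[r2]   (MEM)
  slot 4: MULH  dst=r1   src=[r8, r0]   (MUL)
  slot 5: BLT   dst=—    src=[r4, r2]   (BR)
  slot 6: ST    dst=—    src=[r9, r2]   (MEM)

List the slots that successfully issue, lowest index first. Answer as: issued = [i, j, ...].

issued = [0, 1, 2]

  0. BR ⇒ go  {1A/1Mu/2Ld/0B | 4r 3w}
  1. MEM→r8 ⇒ go  {1A/1Mu/1Ld/0B | 3r 2w}
  2. MEM ⇒ go  {1A/1Mu/0Ld/0B | 1r 2w}
  3. MEM→r0 ⇒ no(FU)  {1A/1Mu/0Ld/0B | 1r 2w}
  4. MUL→r1 ⇒ no(RD_PORT)  {1A/1Mu/0Ld/0B | 1r 2w}
  5. BR ⇒ no(FU)  {1A/1Mu/0Ld/0B | 1r 2w}
  6. MEM ⇒ no(FU)  {1A/1Mu/0Ld/0B | 1r 2w}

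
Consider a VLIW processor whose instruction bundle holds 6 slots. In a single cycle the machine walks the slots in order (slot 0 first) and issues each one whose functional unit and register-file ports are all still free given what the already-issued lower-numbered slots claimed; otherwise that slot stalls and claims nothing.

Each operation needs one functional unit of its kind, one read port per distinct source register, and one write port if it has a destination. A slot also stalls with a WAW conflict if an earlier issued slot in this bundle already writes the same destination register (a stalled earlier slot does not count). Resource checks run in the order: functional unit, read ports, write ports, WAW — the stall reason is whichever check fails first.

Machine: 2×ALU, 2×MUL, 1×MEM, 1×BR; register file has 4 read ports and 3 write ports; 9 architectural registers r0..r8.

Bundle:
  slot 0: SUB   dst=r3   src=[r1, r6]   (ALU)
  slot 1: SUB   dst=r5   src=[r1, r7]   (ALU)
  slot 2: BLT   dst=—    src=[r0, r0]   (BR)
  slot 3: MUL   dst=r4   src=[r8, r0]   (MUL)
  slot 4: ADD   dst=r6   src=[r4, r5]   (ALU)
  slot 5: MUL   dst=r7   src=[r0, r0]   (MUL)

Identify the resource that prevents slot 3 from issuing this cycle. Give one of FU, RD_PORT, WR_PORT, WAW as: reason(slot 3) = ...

reason(slot 3) = RD_PORT

(0) want 1×ALU +2rd +1wr — yes → AL1|MU2|ME1|BR1|rd2|wr2
(1) want 1×ALU +2rd +1wr — yes → AL0|MU2|ME1|BR1|rd0|wr1
(2) want 1×BR +1rd +0wr — RD_PORT → AL0|MU2|ME1|BR1|rd0|wr1
(3) want 1×MUL +2rd +1wr — RD_PORT → AL0|MU2|ME1|BR1|rd0|wr1
(4) want 1×ALU +2rd +1wr — FU → AL0|MU2|ME1|BR1|rd0|wr1
(5) want 1×MUL +1rd +1wr — RD_PORT → AL0|MU2|ME1|BR1|rd0|wr1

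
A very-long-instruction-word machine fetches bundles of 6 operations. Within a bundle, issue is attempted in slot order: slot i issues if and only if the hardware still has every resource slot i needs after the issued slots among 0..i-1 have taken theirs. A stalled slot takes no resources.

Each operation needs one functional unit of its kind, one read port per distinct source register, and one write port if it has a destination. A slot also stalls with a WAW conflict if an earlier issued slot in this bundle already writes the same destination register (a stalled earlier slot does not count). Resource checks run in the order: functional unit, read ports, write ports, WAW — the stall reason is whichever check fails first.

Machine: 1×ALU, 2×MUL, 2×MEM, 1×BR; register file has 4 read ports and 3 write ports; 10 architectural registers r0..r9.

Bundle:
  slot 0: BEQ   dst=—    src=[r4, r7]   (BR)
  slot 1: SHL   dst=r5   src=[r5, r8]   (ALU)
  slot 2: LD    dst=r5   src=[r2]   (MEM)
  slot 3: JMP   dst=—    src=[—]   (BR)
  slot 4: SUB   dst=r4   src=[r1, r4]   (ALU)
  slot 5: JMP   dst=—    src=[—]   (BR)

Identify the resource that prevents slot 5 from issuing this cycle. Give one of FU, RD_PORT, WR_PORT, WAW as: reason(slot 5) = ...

reason(slot 5) = FU

slot 0 (BR): ISSUE — free A1,Mu2,Ld2,B0 rp2 wp3
slot 1 (ALU): ISSUE — free A0,Mu2,Ld2,B0 rp0 wp2
slot 2 (MEM): stall RD_PORT — free A0,Mu2,Ld2,B0 rp0 wp2
slot 3 (BR): stall FU — free A0,Mu2,Ld2,B0 rp0 wp2
slot 4 (ALU): stall FU — free A0,Mu2,Ld2,B0 rp0 wp2
slot 5 (BR): stall FU — free A0,Mu2,Ld2,B0 rp0 wp2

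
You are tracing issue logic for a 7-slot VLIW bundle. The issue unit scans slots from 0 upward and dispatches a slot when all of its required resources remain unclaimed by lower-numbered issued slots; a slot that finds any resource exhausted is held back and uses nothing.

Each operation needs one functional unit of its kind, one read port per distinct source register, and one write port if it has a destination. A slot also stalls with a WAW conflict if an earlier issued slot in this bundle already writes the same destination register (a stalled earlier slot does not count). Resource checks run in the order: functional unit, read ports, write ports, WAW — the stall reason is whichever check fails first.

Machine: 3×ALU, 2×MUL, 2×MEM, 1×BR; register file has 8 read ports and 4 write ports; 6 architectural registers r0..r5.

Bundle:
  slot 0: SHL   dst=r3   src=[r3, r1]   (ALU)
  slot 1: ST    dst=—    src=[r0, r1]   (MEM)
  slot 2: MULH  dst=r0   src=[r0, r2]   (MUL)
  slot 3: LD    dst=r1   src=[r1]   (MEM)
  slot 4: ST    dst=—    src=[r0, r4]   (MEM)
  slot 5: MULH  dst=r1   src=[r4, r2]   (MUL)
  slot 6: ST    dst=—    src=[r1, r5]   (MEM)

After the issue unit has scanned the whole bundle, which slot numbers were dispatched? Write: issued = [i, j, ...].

issued = [0, 1, 2, 3]

slot 0 (ALU): ISSUE — free A2,Mu2,Ld2,B1 rp6 wp3
slot 1 (MEM): ISSUE — free A2,Mu2,Ld1,B1 rp4 wp3
slot 2 (MUL): ISSUE — free A2,Mu1,Ld1,B1 rp2 wp2
slot 3 (MEM): ISSUE — free A2,Mu1,Ld0,B1 rp1 wp1
slot 4 (MEM): stall FU — free A2,Mu1,Ld0,B1 rp1 wp1
slot 5 (MUL): stall RD_PORT — free A2,Mu1,Ld0,B1 rp1 wp1
slot 6 (MEM): stall FU — free A2,Mu1,Ld0,B1 rp1 wp1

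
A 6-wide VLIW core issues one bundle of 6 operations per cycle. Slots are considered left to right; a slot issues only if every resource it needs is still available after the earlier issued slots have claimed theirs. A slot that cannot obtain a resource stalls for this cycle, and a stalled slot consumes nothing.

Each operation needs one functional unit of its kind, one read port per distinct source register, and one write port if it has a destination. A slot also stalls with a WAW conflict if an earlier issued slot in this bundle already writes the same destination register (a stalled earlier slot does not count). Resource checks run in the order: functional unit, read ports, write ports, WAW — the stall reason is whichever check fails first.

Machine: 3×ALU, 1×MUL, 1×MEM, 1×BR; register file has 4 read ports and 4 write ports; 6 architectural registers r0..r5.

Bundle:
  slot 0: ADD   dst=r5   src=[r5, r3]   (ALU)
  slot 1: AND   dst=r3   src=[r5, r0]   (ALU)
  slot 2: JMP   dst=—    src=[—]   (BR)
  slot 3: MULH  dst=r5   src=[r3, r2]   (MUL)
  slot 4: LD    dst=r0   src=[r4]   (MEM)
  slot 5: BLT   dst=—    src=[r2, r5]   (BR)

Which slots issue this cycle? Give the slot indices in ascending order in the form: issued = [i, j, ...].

issued = [0, 1, 2]

  0. ALU→r5 ⇒ go  {2A/1Mu/1Ld/1B | 2r 3w}
  1. ALU→r3 ⇒ go  {1A/1Mu/1Ld/1B | 0r 2w}
  2. BR ⇒ go  {1A/1Mu/1Ld/0B | 0r 2w}
  3. MUL→r5 ⇒ no(RD_PORT)  {1A/1Mu/1Ld/0B | 0r 2w}
  4. MEM→r0 ⇒ no(RD_PORT)  {1A/1Mu/1Ld/0B | 0r 2w}
  5. BR ⇒ no(FU)  {1A/1Mu/1Ld/0B | 0r 2w}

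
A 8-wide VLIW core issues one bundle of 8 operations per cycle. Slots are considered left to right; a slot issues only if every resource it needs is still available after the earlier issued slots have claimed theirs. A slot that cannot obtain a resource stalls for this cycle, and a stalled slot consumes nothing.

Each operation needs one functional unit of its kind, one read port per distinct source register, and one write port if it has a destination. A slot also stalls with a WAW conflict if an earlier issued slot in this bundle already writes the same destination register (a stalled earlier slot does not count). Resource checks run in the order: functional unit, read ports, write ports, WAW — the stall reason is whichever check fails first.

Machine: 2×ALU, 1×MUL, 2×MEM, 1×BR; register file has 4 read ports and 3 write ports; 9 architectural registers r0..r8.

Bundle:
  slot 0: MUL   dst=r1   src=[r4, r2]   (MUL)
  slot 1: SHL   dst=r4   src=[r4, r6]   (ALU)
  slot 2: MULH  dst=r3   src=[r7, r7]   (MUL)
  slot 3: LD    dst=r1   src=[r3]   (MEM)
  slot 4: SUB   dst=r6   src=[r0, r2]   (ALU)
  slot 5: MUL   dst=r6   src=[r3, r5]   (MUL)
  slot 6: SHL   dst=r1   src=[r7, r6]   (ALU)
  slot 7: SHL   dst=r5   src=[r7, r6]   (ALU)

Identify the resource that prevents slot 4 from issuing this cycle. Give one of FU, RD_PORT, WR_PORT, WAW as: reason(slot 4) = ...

reason(slot 4) = RD_PORT

#0 MUL src=r4,r2 dispatched  <A:2 Mu:0 Ld:2 B:1 rd:2 wr:2>
#1 ALU src=r4,r6 dispatched  <A:1 Mu:0 Ld:2 B:1 rd:0 wr:1>
#2 MUL src=r7,r7 held:FU  <A:1 Mu:0 Ld:2 B:1 rd:0 wr:1>
#3 MEM src=r3 held:RD_PORT  <A:1 Mu:0 Ld:2 B:1 rd:0 wr:1>
#4 ALU src=r0,r2 held:RD_PORT  <A:1 Mu:0 Ld:2 B:1 rd:0 wr:1>
#5 MUL src=r3,r5 held:FU  <A:1 Mu:0 Ld:2 B:1 rd:0 wr:1>
#6 ALU src=r7,r6 held:RD_PORT  <A:1 Mu:0 Ld:2 B:1 rd:0 wr:1>
#7 ALU src=r7,r6 held:RD_PORT  <A:1 Mu:0 Ld:2 B:1 rd:0 wr:1>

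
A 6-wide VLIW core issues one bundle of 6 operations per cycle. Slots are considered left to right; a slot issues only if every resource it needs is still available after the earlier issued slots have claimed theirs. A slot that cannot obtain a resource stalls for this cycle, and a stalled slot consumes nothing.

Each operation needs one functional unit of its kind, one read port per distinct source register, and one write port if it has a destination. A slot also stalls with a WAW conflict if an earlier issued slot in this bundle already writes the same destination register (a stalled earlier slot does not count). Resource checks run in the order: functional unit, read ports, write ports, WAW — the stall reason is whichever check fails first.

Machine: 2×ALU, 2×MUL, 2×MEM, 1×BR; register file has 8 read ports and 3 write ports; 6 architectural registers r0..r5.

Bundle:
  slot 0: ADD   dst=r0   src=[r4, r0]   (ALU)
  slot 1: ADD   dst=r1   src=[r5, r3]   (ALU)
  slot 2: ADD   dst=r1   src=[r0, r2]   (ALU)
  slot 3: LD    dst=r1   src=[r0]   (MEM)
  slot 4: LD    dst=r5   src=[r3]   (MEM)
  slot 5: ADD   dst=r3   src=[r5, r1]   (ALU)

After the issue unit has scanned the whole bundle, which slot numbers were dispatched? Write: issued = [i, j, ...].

issued = [0, 1, 4]

(0) want 1×ALU +2rd +1wr — yes → AL1|MU2|ME2|BR1|rd6|wr2
(1) want 1×ALU +2rd +1wr — yes → AL0|MU2|ME2|BR1|rd4|wr1
(2) want 1×ALU +2rd +1wr — FU → AL0|MU2|ME2|BR1|rd4|wr1
(3) want 1×MEM +1rd +1wr — WAW → AL0|MU2|ME2|BR1|rd4|wr1
(4) want 1×MEM +1rd +1wr — yes → AL0|MU2|ME1|BR1|rd3|wr0
(5) want 1×ALU +2rd +1wr — FU → AL0|MU2|ME1|BR1|rd3|wr0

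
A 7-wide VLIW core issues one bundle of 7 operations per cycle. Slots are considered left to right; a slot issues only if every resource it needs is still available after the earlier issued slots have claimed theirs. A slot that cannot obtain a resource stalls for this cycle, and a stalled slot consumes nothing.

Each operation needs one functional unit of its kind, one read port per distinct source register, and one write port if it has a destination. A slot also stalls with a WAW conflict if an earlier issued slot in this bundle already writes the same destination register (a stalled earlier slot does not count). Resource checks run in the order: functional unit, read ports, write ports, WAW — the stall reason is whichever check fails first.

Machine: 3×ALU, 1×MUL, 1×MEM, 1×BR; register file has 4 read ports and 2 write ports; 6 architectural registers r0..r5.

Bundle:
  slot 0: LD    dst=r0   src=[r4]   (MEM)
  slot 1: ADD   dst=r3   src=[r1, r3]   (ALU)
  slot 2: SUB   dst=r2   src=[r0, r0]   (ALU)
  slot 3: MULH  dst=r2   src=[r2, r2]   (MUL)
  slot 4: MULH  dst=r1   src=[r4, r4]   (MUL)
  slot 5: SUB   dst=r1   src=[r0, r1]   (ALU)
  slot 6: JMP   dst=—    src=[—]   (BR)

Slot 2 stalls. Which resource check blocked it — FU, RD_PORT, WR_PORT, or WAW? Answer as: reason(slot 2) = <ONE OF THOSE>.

#0 MEM src=r4 dispatched  <A:3 Mu:1 Ld:0 B:1 rd:3 wr:1>
#1 ALU src=r1,r3 dispatched  <A:2 Mu:1 Ld:0 B:1 rd:1 wr:0>
#2 ALU src=r0,r0 held:WR_PORT  <A:2 Mu:1 Ld:0 B:1 rd:1 wr:0>
#3 MUL src=r2,r2 held:WR_PORT  <A:2 Mu:1 Ld:0 B:1 rd:1 wr:0>
#4 MUL src=r4,r4 held:WR_PORT  <A:2 Mu:1 Ld:0 B:1 rd:1 wr:0>
#5 ALU src=r0,r1 held:RD_PORT  <A:2 Mu:1 Ld:0 B:1 rd:1 wr:0>
#6 BR src=- dispatched  <A:2 Mu:1 Ld:0 B:0 rd:1 wr:0>

reason(slot 2) = WR_PORT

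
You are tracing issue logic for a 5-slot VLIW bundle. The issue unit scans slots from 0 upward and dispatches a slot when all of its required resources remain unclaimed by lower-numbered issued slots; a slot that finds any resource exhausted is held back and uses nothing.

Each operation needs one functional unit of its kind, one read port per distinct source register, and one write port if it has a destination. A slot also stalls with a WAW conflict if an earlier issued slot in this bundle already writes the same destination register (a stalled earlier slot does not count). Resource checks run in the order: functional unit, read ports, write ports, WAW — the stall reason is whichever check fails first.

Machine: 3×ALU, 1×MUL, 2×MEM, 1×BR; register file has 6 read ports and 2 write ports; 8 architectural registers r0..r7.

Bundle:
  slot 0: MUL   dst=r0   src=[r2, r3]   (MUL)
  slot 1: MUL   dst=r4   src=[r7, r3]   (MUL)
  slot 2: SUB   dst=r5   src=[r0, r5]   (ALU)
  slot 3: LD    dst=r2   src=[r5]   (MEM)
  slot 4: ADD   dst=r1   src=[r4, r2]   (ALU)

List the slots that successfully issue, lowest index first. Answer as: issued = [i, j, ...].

issued = [0, 2]

#0 MUL src=r2,r3 dispatched  <A:3 Mu:0 Ld:2 B:1 rd:4 wr:1>
#1 MUL src=r7,r3 held:FU  <A:3 Mu:0 Ld:2 B:1 rd:4 wr:1>
#2 ALU src=r0,r5 dispatched  <A:2 Mu:0 Ld:2 B:1 rd:2 wr:0>
#3 MEM src=r5 held:WR_PORT  <A:2 Mu:0 Ld:2 B:1 rd:2 wr:0>
#4 ALU src=r4,r2 held:WR_PORT  <A:2 Mu:0 Ld:2 B:1 rd:2 wr:0>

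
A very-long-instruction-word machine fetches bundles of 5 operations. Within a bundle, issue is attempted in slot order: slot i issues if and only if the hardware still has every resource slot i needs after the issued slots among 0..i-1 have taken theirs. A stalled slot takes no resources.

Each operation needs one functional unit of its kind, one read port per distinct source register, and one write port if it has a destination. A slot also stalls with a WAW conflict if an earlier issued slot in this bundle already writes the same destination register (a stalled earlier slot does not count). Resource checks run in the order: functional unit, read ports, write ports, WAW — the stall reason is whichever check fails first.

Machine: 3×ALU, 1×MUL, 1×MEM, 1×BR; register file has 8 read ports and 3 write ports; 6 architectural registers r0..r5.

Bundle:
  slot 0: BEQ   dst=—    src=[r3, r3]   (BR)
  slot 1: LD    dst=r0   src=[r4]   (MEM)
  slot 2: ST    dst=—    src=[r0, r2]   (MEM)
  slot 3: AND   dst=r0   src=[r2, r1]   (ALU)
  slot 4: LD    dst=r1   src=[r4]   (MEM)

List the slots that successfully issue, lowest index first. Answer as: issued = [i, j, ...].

(0) want 1×BR +1rd +0wr — yes → AL3|MU1|ME1|BR0|rd7|wr3
(1) want 1×MEM +1rd +1wr — yes → AL3|MU1|ME0|BR0|rd6|wr2
(2) want 1×MEM +2rd +0wr — FU → AL3|MU1|ME0|BR0|rd6|wr2
(3) want 1×ALU +2rd +1wr — WAW → AL3|MU1|ME0|BR0|rd6|wr2
(4) want 1×MEM +1rd +1wr — FU → AL3|MU1|ME0|BR0|rd6|wr2

issued = [0, 1]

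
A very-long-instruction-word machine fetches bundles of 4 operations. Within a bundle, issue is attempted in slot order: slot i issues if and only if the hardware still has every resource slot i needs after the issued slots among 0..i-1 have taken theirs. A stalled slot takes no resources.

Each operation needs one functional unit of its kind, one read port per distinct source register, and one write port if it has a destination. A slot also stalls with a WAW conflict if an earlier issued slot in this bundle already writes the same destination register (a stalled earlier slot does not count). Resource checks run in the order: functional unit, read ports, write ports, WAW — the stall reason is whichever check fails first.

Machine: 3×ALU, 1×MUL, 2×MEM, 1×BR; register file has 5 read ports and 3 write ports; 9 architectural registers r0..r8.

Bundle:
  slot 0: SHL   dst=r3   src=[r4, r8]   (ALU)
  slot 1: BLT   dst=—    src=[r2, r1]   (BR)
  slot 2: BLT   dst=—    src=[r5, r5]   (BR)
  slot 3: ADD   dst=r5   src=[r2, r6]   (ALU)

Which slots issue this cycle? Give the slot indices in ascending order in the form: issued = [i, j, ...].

[0] ALU needs rd=2 wr=1: ok; after: ALU=2 MUL=1 MEM=2 BR=1, R=3, W=2
[1] BR needs rd=2 wr=0: ok; after: ALU=2 MUL=1 MEM=2 BR=0, R=1, W=2
[2] BR needs rd=1 wr=0: FU; after: ALU=2 MUL=1 MEM=2 BR=0, R=1, W=2
[3] ALU needs rd=2 wr=1: RD_PORT; after: ALU=2 MUL=1 MEM=2 BR=0, R=1, W=2

issued = [0, 1]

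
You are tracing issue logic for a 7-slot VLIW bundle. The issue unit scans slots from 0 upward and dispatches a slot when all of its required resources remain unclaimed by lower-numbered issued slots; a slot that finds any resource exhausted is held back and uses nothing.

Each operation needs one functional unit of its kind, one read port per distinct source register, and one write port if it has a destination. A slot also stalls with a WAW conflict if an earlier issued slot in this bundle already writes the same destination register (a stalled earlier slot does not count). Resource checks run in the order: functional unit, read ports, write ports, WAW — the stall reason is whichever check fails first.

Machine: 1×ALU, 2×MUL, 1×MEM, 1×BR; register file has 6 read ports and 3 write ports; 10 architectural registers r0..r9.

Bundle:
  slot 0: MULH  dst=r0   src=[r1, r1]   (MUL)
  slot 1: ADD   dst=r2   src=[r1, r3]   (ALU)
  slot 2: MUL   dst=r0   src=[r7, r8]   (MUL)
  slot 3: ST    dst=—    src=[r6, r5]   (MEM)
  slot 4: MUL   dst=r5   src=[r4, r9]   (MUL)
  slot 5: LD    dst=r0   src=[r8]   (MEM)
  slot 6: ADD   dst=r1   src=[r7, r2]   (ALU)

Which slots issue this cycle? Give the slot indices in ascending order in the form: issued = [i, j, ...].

(0) want 1×MUL +1rd +1wr — yes → AL1|MU1|ME1|BR1|rd5|wr2
(1) want 1×ALU +2rd +1wr — yes → AL0|MU1|ME1|BR1|rd3|wr1
(2) want 1×MUL +2rd +1wr — WAW → AL0|MU1|ME1|BR1|rd3|wr1
(3) want 1×MEM +2rd +0wr — yes → AL0|MU1|ME0|BR1|rd1|wr1
(4) want 1×MUL +2rd +1wr — RD_PORT → AL0|MU1|ME0|BR1|rd1|wr1
(5) want 1×MEM +1rd +1wr — FU → AL0|MU1|ME0|BR1|rd1|wr1
(6) want 1×ALU +2rd +1wr — FU → AL0|MU1|ME0|BR1|rd1|wr1

issued = [0, 1, 3]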